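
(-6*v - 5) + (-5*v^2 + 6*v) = -5*v^2 - 5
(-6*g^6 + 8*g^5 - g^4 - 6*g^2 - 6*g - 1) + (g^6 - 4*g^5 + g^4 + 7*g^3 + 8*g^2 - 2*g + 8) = -5*g^6 + 4*g^5 + 7*g^3 + 2*g^2 - 8*g + 7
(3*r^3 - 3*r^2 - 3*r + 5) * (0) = 0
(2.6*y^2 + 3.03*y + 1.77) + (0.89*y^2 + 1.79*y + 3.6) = 3.49*y^2 + 4.82*y + 5.37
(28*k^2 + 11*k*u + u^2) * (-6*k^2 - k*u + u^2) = -168*k^4 - 94*k^3*u + 11*k^2*u^2 + 10*k*u^3 + u^4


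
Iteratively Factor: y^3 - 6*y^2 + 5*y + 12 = (y - 4)*(y^2 - 2*y - 3) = (y - 4)*(y + 1)*(y - 3)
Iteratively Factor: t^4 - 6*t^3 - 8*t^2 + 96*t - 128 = (t - 4)*(t^3 - 2*t^2 - 16*t + 32) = (t - 4)*(t + 4)*(t^2 - 6*t + 8) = (t - 4)^2*(t + 4)*(t - 2)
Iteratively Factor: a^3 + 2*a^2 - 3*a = (a + 3)*(a^2 - a) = a*(a + 3)*(a - 1)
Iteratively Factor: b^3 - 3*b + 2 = (b - 1)*(b^2 + b - 2) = (b - 1)^2*(b + 2)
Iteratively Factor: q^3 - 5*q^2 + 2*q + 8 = (q + 1)*(q^2 - 6*q + 8) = (q - 2)*(q + 1)*(q - 4)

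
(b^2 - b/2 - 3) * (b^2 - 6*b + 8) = b^4 - 13*b^3/2 + 8*b^2 + 14*b - 24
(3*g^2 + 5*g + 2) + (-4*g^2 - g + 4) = -g^2 + 4*g + 6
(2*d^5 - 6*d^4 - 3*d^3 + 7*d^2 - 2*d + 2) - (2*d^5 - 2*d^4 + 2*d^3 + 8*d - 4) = -4*d^4 - 5*d^3 + 7*d^2 - 10*d + 6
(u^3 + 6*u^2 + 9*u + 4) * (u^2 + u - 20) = u^5 + 7*u^4 - 5*u^3 - 107*u^2 - 176*u - 80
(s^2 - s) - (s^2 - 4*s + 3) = 3*s - 3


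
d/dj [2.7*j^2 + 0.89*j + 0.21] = 5.4*j + 0.89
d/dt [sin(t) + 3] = cos(t)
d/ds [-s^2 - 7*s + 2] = -2*s - 7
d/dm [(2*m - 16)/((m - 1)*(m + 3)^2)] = 2*(-2*m^2 + 25*m + 5)/(m^5 + 7*m^4 + 10*m^3 - 18*m^2 - 27*m + 27)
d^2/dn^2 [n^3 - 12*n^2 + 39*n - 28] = 6*n - 24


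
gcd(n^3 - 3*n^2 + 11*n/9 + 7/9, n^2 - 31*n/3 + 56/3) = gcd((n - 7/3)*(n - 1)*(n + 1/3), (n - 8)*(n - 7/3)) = n - 7/3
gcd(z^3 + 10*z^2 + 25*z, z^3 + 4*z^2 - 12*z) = z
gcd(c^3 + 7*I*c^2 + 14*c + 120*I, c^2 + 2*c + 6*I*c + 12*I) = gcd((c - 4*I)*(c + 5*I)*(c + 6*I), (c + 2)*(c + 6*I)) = c + 6*I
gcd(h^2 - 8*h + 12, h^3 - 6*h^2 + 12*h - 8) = h - 2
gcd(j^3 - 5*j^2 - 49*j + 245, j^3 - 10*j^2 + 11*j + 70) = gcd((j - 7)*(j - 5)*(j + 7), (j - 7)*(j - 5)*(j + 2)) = j^2 - 12*j + 35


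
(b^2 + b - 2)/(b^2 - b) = (b + 2)/b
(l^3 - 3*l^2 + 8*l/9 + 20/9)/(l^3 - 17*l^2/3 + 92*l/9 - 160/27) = 3*(3*l^2 - 4*l - 4)/(9*l^2 - 36*l + 32)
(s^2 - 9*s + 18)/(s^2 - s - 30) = (s - 3)/(s + 5)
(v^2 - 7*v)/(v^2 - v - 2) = v*(7 - v)/(-v^2 + v + 2)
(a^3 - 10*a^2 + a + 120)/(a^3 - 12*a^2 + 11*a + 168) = (a - 5)/(a - 7)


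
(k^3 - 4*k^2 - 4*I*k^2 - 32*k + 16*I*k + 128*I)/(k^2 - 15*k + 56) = (k^2 + 4*k*(1 - I) - 16*I)/(k - 7)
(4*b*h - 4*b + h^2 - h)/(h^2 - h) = (4*b + h)/h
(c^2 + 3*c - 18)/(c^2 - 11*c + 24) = (c + 6)/(c - 8)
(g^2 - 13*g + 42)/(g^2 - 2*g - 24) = (g - 7)/(g + 4)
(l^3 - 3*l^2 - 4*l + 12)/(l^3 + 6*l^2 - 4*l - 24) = (l - 3)/(l + 6)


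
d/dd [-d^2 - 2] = -2*d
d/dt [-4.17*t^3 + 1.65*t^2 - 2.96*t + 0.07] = -12.51*t^2 + 3.3*t - 2.96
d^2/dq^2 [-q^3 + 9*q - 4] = -6*q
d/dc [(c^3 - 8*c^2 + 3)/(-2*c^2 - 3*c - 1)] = (-2*c^4 - 6*c^3 + 21*c^2 + 28*c + 9)/(4*c^4 + 12*c^3 + 13*c^2 + 6*c + 1)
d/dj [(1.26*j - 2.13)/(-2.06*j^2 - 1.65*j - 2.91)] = (2.5956*j^2 - 8.7756*j - 7.1811)/(4.2436*j^4 + 6.798*j^3 + 14.7117*j^2 + 9.603*j + 8.4681)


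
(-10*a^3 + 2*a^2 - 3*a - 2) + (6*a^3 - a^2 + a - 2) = -4*a^3 + a^2 - 2*a - 4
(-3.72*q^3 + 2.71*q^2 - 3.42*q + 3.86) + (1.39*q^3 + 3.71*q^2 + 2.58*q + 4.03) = -2.33*q^3 + 6.42*q^2 - 0.84*q + 7.89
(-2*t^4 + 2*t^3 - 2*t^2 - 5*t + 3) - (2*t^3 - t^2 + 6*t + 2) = -2*t^4 - t^2 - 11*t + 1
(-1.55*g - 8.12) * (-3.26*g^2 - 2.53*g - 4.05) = 5.053*g^3 + 30.3927*g^2 + 26.8211*g + 32.886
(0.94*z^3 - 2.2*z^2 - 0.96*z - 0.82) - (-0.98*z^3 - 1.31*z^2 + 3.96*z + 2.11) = 1.92*z^3 - 0.89*z^2 - 4.92*z - 2.93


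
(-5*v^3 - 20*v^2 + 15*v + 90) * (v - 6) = -5*v^4 + 10*v^3 + 135*v^2 - 540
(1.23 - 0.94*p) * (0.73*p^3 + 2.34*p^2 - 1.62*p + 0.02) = -0.6862*p^4 - 1.3017*p^3 + 4.401*p^2 - 2.0114*p + 0.0246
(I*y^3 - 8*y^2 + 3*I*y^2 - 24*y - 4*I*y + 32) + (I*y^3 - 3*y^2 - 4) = 2*I*y^3 - 11*y^2 + 3*I*y^2 - 24*y - 4*I*y + 28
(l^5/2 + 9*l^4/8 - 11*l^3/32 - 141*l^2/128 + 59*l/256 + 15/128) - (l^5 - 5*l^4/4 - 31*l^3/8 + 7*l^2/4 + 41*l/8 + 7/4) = -l^5/2 + 19*l^4/8 + 113*l^3/32 - 365*l^2/128 - 1253*l/256 - 209/128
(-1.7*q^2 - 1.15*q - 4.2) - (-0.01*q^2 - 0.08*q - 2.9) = -1.69*q^2 - 1.07*q - 1.3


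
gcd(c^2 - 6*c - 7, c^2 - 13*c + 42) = c - 7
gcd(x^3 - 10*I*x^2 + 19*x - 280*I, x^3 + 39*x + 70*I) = x^2 - 2*I*x + 35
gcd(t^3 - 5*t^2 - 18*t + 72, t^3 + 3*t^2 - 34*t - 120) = t^2 - 2*t - 24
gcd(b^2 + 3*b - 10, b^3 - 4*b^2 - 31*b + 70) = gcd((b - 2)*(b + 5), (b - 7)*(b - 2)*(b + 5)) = b^2 + 3*b - 10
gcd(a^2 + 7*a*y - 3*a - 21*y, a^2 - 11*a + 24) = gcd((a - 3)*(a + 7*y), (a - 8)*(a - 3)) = a - 3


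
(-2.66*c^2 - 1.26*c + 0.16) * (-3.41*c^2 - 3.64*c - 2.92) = 9.0706*c^4 + 13.979*c^3 + 11.808*c^2 + 3.0968*c - 0.4672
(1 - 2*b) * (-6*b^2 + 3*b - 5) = 12*b^3 - 12*b^2 + 13*b - 5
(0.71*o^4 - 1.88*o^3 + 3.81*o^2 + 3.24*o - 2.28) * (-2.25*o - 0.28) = -1.5975*o^5 + 4.0312*o^4 - 8.0461*o^3 - 8.3568*o^2 + 4.2228*o + 0.6384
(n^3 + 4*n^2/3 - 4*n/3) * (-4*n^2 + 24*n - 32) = -4*n^5 + 56*n^4/3 + 16*n^3/3 - 224*n^2/3 + 128*n/3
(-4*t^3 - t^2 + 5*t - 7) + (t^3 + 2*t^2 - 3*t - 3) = -3*t^3 + t^2 + 2*t - 10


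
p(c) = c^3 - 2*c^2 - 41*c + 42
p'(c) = 3*c^2 - 4*c - 41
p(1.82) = -33.22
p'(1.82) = -38.34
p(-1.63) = 99.19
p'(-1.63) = -26.51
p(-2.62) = 117.71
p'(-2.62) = -9.93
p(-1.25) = 88.17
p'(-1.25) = -31.31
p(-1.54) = 96.74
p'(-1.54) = -27.73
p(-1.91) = 106.05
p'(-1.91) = -22.42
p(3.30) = -79.14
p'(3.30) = -21.53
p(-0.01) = 42.41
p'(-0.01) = -40.96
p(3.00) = -72.00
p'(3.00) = -26.00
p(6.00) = -60.00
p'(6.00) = 43.00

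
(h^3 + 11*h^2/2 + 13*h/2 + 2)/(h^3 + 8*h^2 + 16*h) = (2*h^2 + 3*h + 1)/(2*h*(h + 4))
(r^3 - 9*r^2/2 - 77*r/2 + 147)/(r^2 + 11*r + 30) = (2*r^2 - 21*r + 49)/(2*(r + 5))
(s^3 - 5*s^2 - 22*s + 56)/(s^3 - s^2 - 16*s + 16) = (s^2 - 9*s + 14)/(s^2 - 5*s + 4)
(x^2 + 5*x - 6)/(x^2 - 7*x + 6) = (x + 6)/(x - 6)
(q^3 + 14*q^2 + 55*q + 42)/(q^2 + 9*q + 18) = (q^2 + 8*q + 7)/(q + 3)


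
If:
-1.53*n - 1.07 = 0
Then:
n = -0.70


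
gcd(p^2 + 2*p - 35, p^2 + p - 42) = p + 7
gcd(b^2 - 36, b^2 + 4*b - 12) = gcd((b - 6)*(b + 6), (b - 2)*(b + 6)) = b + 6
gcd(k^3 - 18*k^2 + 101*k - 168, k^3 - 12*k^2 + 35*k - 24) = k^2 - 11*k + 24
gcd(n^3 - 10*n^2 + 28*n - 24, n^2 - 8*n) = 1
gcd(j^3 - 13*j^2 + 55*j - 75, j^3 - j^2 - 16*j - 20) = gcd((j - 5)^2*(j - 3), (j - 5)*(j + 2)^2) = j - 5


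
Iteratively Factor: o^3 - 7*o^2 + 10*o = (o - 5)*(o^2 - 2*o) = o*(o - 5)*(o - 2)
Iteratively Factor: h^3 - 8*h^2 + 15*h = (h - 3)*(h^2 - 5*h) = (h - 5)*(h - 3)*(h)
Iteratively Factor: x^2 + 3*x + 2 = (x + 1)*(x + 2)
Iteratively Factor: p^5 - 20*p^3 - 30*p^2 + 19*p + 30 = (p + 1)*(p^4 - p^3 - 19*p^2 - 11*p + 30) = (p - 1)*(p + 1)*(p^3 - 19*p - 30) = (p - 1)*(p + 1)*(p + 2)*(p^2 - 2*p - 15) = (p - 1)*(p + 1)*(p + 2)*(p + 3)*(p - 5)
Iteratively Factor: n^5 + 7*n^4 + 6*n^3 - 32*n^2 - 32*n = (n - 2)*(n^4 + 9*n^3 + 24*n^2 + 16*n) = (n - 2)*(n + 1)*(n^3 + 8*n^2 + 16*n) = (n - 2)*(n + 1)*(n + 4)*(n^2 + 4*n) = (n - 2)*(n + 1)*(n + 4)^2*(n)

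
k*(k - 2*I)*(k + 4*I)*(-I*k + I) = -I*k^4 + 2*k^3 + I*k^3 - 2*k^2 - 8*I*k^2 + 8*I*k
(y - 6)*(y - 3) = y^2 - 9*y + 18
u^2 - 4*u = u*(u - 4)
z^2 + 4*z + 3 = (z + 1)*(z + 3)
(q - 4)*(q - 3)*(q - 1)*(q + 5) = q^4 - 3*q^3 - 21*q^2 + 83*q - 60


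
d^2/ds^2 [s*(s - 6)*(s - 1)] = 6*s - 14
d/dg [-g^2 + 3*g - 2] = 3 - 2*g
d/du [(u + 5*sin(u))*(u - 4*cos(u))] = (u + 5*sin(u))*(4*sin(u) + 1) + (u - 4*cos(u))*(5*cos(u) + 1)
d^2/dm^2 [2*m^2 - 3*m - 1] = 4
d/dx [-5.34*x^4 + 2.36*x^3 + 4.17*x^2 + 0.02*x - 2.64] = -21.36*x^3 + 7.08*x^2 + 8.34*x + 0.02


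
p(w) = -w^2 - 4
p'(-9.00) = 18.00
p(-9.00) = -85.00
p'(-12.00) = 24.00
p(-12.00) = -148.00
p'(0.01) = -0.02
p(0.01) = -4.00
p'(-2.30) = 4.60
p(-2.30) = -9.29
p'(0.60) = -1.20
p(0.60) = -4.36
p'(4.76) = -9.52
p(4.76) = -26.66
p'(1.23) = -2.46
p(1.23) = -5.51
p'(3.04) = -6.08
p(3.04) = -13.24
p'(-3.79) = 7.58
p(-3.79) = -18.36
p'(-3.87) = 7.74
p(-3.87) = -18.98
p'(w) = -2*w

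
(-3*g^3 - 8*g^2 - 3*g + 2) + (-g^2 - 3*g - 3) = -3*g^3 - 9*g^2 - 6*g - 1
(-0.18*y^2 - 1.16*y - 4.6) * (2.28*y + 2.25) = -0.4104*y^3 - 3.0498*y^2 - 13.098*y - 10.35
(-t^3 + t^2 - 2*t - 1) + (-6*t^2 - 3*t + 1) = -t^3 - 5*t^2 - 5*t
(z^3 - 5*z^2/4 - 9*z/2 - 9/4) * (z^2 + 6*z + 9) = z^5 + 19*z^4/4 - 3*z^3 - 81*z^2/2 - 54*z - 81/4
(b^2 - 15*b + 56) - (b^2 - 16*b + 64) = b - 8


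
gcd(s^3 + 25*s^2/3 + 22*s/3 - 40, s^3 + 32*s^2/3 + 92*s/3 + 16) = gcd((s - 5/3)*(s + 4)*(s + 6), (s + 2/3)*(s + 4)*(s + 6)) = s^2 + 10*s + 24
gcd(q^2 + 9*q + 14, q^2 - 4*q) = 1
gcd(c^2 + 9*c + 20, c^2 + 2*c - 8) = c + 4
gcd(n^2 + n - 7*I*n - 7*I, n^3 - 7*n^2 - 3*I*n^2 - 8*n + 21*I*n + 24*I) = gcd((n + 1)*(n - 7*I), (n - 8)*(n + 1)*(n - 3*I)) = n + 1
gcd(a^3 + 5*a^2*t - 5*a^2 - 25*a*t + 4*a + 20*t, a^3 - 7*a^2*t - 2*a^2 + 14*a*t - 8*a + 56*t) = a - 4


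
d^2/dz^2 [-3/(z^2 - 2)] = 6*(-3*z^2 - 2)/(z^2 - 2)^3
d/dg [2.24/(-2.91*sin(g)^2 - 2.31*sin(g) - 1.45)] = (13.0368*sin(g) + 5.1744)*cos(g)/(2.91*sin(g)^2 + 2.31*sin(g) + 1.45)^2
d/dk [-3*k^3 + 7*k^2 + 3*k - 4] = -9*k^2 + 14*k + 3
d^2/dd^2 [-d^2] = -2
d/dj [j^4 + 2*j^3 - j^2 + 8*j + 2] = 4*j^3 + 6*j^2 - 2*j + 8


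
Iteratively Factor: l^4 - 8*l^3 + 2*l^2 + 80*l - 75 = (l + 3)*(l^3 - 11*l^2 + 35*l - 25) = (l - 5)*(l + 3)*(l^2 - 6*l + 5) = (l - 5)^2*(l + 3)*(l - 1)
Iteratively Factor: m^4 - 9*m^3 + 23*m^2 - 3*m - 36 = (m - 4)*(m^3 - 5*m^2 + 3*m + 9) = (m - 4)*(m + 1)*(m^2 - 6*m + 9) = (m - 4)*(m - 3)*(m + 1)*(m - 3)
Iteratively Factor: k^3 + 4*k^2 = (k)*(k^2 + 4*k) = k^2*(k + 4)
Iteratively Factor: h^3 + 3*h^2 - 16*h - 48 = (h - 4)*(h^2 + 7*h + 12) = (h - 4)*(h + 4)*(h + 3)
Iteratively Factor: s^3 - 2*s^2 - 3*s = (s - 3)*(s^2 + s) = s*(s - 3)*(s + 1)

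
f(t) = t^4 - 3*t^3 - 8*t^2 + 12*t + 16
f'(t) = 4*t^3 - 9*t^2 - 16*t + 12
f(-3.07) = 79.39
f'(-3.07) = -139.44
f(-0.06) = 15.25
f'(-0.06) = 12.93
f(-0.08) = 14.99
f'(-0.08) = 13.22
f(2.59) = -13.71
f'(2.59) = -20.32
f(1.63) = 8.37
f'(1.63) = -20.67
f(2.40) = -9.57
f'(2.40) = -22.94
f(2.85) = -18.25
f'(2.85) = -14.11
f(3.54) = -17.82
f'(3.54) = 20.02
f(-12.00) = 24640.00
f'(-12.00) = -8004.00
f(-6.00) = 1600.00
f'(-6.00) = -1080.00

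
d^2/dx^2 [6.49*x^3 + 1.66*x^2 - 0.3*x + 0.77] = 38.94*x + 3.32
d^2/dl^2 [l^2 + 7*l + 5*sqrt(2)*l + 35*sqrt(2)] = 2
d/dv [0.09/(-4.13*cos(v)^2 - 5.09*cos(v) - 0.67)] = -(0.7434*cos(v) + 0.4581)*sin(v)/(4.13*cos(v)^2 + 5.09*cos(v) + 0.67)^2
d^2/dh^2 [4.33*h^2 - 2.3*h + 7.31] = 8.66000000000000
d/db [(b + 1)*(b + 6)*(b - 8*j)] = 3*b^2 - 16*b*j + 14*b - 56*j + 6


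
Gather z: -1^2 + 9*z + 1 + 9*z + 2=18*z + 2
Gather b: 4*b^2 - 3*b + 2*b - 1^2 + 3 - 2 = 4*b^2 - b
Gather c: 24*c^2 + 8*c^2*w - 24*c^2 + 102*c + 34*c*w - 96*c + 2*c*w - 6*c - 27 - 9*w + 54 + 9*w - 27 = 8*c^2*w + 36*c*w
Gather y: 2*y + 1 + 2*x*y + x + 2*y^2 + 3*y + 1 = x + 2*y^2 + y*(2*x + 5) + 2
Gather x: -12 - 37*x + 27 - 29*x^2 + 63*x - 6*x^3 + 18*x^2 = -6*x^3 - 11*x^2 + 26*x + 15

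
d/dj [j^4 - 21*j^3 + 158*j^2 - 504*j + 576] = 4*j^3 - 63*j^2 + 316*j - 504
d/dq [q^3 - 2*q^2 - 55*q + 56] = 3*q^2 - 4*q - 55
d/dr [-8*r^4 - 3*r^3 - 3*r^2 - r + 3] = -32*r^3 - 9*r^2 - 6*r - 1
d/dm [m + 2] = 1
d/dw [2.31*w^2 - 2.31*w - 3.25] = 4.62*w - 2.31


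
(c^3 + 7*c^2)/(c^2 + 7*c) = c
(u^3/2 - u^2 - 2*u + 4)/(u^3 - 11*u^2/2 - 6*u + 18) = (u^2 - 4*u + 4)/(2*u^2 - 15*u + 18)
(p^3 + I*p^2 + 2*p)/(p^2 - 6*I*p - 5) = p*(p + 2*I)/(p - 5*I)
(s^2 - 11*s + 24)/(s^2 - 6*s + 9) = (s - 8)/(s - 3)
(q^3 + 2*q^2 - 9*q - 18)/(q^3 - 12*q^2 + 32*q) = (q^3 + 2*q^2 - 9*q - 18)/(q*(q^2 - 12*q + 32))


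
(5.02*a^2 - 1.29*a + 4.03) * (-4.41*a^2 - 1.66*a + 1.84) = -22.1382*a^4 - 2.6443*a^3 - 6.3941*a^2 - 9.0634*a + 7.4152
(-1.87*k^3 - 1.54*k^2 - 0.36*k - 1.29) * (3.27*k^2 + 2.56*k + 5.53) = -6.1149*k^5 - 9.823*k^4 - 15.4607*k^3 - 13.6561*k^2 - 5.2932*k - 7.1337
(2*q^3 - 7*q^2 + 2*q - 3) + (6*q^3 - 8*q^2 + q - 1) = 8*q^3 - 15*q^2 + 3*q - 4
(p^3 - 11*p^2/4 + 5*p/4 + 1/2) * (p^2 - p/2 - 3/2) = p^5 - 13*p^4/4 + 9*p^3/8 + 4*p^2 - 17*p/8 - 3/4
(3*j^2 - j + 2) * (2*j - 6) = 6*j^3 - 20*j^2 + 10*j - 12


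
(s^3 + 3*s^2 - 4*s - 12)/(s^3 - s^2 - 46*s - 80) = (s^2 + s - 6)/(s^2 - 3*s - 40)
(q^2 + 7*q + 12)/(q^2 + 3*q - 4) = (q + 3)/(q - 1)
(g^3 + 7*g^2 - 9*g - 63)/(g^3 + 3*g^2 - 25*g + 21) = (g + 3)/(g - 1)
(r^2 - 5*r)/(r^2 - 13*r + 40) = r/(r - 8)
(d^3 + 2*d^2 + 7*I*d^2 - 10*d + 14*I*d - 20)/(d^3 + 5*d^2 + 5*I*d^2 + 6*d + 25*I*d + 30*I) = (d + 2*I)/(d + 3)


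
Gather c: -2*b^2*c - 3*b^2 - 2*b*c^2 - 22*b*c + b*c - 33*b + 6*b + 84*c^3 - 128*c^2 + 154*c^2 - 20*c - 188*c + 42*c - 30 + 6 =-3*b^2 - 27*b + 84*c^3 + c^2*(26 - 2*b) + c*(-2*b^2 - 21*b - 166) - 24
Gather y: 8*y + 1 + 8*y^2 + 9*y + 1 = 8*y^2 + 17*y + 2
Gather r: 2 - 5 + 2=-1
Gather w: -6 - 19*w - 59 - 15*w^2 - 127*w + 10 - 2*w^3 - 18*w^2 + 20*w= -2*w^3 - 33*w^2 - 126*w - 55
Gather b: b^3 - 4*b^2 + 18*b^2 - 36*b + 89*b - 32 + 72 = b^3 + 14*b^2 + 53*b + 40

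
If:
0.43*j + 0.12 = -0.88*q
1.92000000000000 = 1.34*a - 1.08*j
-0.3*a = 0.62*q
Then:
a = 5.98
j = 5.65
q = -2.90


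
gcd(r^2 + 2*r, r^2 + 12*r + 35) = 1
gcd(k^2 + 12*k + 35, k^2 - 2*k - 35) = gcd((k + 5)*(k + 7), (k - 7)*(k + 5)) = k + 5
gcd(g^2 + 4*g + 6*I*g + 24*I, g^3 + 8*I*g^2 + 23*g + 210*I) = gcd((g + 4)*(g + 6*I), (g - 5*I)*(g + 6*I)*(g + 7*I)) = g + 6*I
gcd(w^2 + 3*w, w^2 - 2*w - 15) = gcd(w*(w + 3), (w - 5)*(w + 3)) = w + 3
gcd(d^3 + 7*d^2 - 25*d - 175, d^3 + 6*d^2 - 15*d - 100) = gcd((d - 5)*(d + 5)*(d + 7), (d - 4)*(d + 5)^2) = d + 5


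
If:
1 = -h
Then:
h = -1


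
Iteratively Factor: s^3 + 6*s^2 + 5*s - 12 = (s + 3)*(s^2 + 3*s - 4) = (s + 3)*(s + 4)*(s - 1)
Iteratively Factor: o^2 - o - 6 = (o + 2)*(o - 3)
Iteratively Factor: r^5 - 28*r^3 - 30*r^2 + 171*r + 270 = (r - 3)*(r^4 + 3*r^3 - 19*r^2 - 87*r - 90) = (r - 3)*(r + 2)*(r^3 + r^2 - 21*r - 45) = (r - 3)*(r + 2)*(r + 3)*(r^2 - 2*r - 15) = (r - 5)*(r - 3)*(r + 2)*(r + 3)*(r + 3)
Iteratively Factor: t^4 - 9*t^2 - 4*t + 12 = (t + 2)*(t^3 - 2*t^2 - 5*t + 6) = (t + 2)^2*(t^2 - 4*t + 3) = (t - 3)*(t + 2)^2*(t - 1)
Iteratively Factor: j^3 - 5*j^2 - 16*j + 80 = (j - 5)*(j^2 - 16) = (j - 5)*(j + 4)*(j - 4)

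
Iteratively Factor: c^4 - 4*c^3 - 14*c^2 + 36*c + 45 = (c - 5)*(c^3 + c^2 - 9*c - 9) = (c - 5)*(c + 1)*(c^2 - 9) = (c - 5)*(c + 1)*(c + 3)*(c - 3)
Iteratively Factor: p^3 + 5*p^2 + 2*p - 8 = (p - 1)*(p^2 + 6*p + 8) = (p - 1)*(p + 4)*(p + 2)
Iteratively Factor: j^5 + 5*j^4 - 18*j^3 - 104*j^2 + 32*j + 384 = (j - 2)*(j^4 + 7*j^3 - 4*j^2 - 112*j - 192) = (j - 2)*(j + 4)*(j^3 + 3*j^2 - 16*j - 48) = (j - 2)*(j + 4)^2*(j^2 - j - 12) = (j - 2)*(j + 3)*(j + 4)^2*(j - 4)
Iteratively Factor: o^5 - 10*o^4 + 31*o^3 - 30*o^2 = (o - 5)*(o^4 - 5*o^3 + 6*o^2) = o*(o - 5)*(o^3 - 5*o^2 + 6*o) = o*(o - 5)*(o - 2)*(o^2 - 3*o) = o*(o - 5)*(o - 3)*(o - 2)*(o)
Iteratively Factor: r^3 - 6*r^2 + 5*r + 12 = (r + 1)*(r^2 - 7*r + 12) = (r - 4)*(r + 1)*(r - 3)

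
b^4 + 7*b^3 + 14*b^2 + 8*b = b*(b + 1)*(b + 2)*(b + 4)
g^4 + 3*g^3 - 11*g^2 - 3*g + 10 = (g - 2)*(g - 1)*(g + 1)*(g + 5)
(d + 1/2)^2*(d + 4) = d^3 + 5*d^2 + 17*d/4 + 1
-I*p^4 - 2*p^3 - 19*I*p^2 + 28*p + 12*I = (p - 6*I)*(p + I)*(p + 2*I)*(-I*p + 1)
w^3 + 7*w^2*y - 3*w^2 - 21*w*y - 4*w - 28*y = (w - 4)*(w + 1)*(w + 7*y)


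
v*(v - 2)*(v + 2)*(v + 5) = v^4 + 5*v^3 - 4*v^2 - 20*v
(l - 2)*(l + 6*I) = l^2 - 2*l + 6*I*l - 12*I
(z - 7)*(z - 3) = z^2 - 10*z + 21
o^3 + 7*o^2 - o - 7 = (o - 1)*(o + 1)*(o + 7)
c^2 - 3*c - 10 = (c - 5)*(c + 2)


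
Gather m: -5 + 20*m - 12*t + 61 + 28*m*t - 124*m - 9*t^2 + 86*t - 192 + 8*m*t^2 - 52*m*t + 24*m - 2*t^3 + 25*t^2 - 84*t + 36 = m*(8*t^2 - 24*t - 80) - 2*t^3 + 16*t^2 - 10*t - 100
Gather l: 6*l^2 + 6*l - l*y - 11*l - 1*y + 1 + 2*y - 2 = 6*l^2 + l*(-y - 5) + y - 1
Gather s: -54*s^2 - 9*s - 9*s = -54*s^2 - 18*s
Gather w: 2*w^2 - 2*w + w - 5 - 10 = 2*w^2 - w - 15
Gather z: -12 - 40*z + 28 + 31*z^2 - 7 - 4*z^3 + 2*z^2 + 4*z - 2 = -4*z^3 + 33*z^2 - 36*z + 7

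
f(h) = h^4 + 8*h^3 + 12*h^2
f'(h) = 4*h^3 + 24*h^2 + 24*h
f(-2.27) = -5.19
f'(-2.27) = 22.40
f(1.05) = 23.71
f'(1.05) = 56.29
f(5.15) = 2114.44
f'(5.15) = 1306.50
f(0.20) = 0.55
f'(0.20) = 5.79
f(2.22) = 170.96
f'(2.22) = 215.33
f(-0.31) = 0.92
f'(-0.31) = -5.25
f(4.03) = 982.26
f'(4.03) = 748.30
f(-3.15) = -32.52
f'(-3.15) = 37.52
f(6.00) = 3456.00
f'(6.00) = 1872.00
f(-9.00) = 1701.00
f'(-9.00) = -1188.00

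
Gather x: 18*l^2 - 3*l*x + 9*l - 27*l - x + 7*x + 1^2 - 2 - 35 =18*l^2 - 18*l + x*(6 - 3*l) - 36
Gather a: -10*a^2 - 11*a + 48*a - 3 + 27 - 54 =-10*a^2 + 37*a - 30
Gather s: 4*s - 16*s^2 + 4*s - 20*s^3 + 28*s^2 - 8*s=-20*s^3 + 12*s^2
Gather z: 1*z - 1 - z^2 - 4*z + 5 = -z^2 - 3*z + 4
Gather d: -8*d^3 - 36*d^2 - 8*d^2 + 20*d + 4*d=-8*d^3 - 44*d^2 + 24*d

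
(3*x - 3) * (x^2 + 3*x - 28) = 3*x^3 + 6*x^2 - 93*x + 84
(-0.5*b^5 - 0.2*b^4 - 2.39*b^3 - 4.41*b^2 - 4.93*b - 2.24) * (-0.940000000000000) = 0.47*b^5 + 0.188*b^4 + 2.2466*b^3 + 4.1454*b^2 + 4.6342*b + 2.1056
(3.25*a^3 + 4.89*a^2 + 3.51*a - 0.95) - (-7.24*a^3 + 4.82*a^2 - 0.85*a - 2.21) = 10.49*a^3 + 0.0699999999999994*a^2 + 4.36*a + 1.26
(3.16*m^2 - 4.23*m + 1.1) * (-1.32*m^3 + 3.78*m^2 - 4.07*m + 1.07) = -4.1712*m^5 + 17.5284*m^4 - 30.3026*m^3 + 24.7553*m^2 - 9.0031*m + 1.177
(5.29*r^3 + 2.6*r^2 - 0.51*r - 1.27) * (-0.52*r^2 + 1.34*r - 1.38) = -2.7508*r^5 + 5.7366*r^4 - 3.551*r^3 - 3.611*r^2 - 0.998*r + 1.7526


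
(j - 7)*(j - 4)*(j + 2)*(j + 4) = j^4 - 5*j^3 - 30*j^2 + 80*j + 224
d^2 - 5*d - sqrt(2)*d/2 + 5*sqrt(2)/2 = (d - 5)*(d - sqrt(2)/2)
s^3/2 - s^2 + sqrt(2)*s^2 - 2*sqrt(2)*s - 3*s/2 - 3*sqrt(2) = (s/2 + 1/2)*(s - 3)*(s + 2*sqrt(2))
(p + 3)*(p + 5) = p^2 + 8*p + 15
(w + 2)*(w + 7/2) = w^2 + 11*w/2 + 7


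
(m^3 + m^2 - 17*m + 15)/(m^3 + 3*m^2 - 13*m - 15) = (m - 1)/(m + 1)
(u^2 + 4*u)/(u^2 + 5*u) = (u + 4)/(u + 5)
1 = 1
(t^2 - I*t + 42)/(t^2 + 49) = (t + 6*I)/(t + 7*I)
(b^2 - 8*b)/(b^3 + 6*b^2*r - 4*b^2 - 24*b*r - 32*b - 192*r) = b/(b^2 + 6*b*r + 4*b + 24*r)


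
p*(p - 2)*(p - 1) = p^3 - 3*p^2 + 2*p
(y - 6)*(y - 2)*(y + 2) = y^3 - 6*y^2 - 4*y + 24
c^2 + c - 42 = (c - 6)*(c + 7)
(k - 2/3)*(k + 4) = k^2 + 10*k/3 - 8/3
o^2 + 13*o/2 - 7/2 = (o - 1/2)*(o + 7)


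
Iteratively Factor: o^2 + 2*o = (o + 2)*(o)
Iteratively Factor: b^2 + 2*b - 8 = (b + 4)*(b - 2)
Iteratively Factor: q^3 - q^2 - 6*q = (q + 2)*(q^2 - 3*q) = q*(q + 2)*(q - 3)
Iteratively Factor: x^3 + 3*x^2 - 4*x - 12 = (x + 2)*(x^2 + x - 6) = (x - 2)*(x + 2)*(x + 3)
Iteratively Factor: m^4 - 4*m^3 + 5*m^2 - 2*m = (m - 1)*(m^3 - 3*m^2 + 2*m) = (m - 2)*(m - 1)*(m^2 - m) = (m - 2)*(m - 1)^2*(m)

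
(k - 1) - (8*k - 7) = 6 - 7*k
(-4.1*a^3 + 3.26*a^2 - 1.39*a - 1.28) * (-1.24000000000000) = 5.084*a^3 - 4.0424*a^2 + 1.7236*a + 1.5872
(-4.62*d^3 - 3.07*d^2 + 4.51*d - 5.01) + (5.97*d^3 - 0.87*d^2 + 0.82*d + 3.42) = 1.35*d^3 - 3.94*d^2 + 5.33*d - 1.59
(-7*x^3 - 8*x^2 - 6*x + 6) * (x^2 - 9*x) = -7*x^5 + 55*x^4 + 66*x^3 + 60*x^2 - 54*x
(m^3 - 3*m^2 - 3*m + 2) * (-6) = -6*m^3 + 18*m^2 + 18*m - 12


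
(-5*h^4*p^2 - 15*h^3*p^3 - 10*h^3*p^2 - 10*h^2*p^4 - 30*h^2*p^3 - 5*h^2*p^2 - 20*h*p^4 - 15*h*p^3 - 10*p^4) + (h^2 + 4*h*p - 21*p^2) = -5*h^4*p^2 - 15*h^3*p^3 - 10*h^3*p^2 - 10*h^2*p^4 - 30*h^2*p^3 - 5*h^2*p^2 + h^2 - 20*h*p^4 - 15*h*p^3 + 4*h*p - 10*p^4 - 21*p^2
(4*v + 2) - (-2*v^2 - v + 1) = 2*v^2 + 5*v + 1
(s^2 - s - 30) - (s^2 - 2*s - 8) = s - 22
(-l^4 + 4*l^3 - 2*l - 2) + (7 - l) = -l^4 + 4*l^3 - 3*l + 5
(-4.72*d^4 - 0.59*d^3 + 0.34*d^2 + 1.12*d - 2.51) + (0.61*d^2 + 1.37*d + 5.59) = -4.72*d^4 - 0.59*d^3 + 0.95*d^2 + 2.49*d + 3.08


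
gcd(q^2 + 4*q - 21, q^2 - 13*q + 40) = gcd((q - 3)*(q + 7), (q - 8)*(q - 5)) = 1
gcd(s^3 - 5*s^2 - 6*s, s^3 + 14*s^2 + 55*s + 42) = s + 1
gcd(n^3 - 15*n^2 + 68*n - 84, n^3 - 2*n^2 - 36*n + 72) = n^2 - 8*n + 12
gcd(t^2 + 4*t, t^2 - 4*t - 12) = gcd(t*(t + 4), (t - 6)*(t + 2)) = 1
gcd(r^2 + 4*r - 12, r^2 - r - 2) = r - 2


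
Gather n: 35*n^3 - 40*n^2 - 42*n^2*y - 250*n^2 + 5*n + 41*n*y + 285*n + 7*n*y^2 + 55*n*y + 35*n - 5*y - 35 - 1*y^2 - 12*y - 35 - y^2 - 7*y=35*n^3 + n^2*(-42*y - 290) + n*(7*y^2 + 96*y + 325) - 2*y^2 - 24*y - 70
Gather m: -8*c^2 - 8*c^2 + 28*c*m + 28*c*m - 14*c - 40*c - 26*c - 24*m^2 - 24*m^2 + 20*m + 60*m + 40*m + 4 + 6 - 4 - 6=-16*c^2 - 80*c - 48*m^2 + m*(56*c + 120)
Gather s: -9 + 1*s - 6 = s - 15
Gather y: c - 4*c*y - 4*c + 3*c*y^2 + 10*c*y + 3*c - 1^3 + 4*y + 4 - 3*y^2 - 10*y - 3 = y^2*(3*c - 3) + y*(6*c - 6)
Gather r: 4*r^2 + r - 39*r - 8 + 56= 4*r^2 - 38*r + 48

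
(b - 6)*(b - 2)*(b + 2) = b^3 - 6*b^2 - 4*b + 24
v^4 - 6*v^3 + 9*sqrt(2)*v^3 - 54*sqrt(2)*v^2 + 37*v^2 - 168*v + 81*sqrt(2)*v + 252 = (v - 3)^2*(v + 2*sqrt(2))*(v + 7*sqrt(2))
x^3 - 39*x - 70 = (x - 7)*(x + 2)*(x + 5)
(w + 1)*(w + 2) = w^2 + 3*w + 2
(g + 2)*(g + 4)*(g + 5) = g^3 + 11*g^2 + 38*g + 40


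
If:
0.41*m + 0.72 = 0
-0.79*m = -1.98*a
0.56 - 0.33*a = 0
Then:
No Solution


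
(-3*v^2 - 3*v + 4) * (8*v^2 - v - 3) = -24*v^4 - 21*v^3 + 44*v^2 + 5*v - 12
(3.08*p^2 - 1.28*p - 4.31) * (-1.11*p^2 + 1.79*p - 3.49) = -3.4188*p^4 + 6.934*p^3 - 8.2563*p^2 - 3.2477*p + 15.0419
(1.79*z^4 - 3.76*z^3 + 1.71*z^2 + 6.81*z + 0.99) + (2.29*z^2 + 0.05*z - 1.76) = 1.79*z^4 - 3.76*z^3 + 4.0*z^2 + 6.86*z - 0.77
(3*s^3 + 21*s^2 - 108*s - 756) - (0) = 3*s^3 + 21*s^2 - 108*s - 756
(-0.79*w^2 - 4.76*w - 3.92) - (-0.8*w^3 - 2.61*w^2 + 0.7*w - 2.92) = 0.8*w^3 + 1.82*w^2 - 5.46*w - 1.0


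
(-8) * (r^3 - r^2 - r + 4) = -8*r^3 + 8*r^2 + 8*r - 32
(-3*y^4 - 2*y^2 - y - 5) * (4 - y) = 3*y^5 - 12*y^4 + 2*y^3 - 7*y^2 + y - 20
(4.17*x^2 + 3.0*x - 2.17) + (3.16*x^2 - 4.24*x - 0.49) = 7.33*x^2 - 1.24*x - 2.66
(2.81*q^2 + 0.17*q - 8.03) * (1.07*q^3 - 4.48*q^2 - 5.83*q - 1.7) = 3.0067*q^5 - 12.4069*q^4 - 25.736*q^3 + 30.2063*q^2 + 46.5259*q + 13.651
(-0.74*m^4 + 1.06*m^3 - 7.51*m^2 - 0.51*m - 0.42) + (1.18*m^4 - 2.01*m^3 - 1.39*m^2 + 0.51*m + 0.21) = 0.44*m^4 - 0.95*m^3 - 8.9*m^2 - 0.21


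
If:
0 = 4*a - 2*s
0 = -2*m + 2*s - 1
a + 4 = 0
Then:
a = -4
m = -17/2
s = -8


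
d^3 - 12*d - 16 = (d - 4)*(d + 2)^2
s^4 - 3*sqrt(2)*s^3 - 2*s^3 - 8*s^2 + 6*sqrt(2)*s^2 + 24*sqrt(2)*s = s*(s - 4)*(s + 2)*(s - 3*sqrt(2))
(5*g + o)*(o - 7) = 5*g*o - 35*g + o^2 - 7*o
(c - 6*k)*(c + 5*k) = c^2 - c*k - 30*k^2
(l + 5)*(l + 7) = l^2 + 12*l + 35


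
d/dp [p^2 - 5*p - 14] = 2*p - 5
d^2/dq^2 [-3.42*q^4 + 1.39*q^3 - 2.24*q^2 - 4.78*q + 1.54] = -41.04*q^2 + 8.34*q - 4.48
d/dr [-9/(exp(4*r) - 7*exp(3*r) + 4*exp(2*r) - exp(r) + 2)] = (36*exp(3*r) - 189*exp(2*r) + 72*exp(r) - 9)*exp(r)/(exp(4*r) - 7*exp(3*r) + 4*exp(2*r) - exp(r) + 2)^2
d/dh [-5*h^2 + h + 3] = 1 - 10*h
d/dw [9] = 0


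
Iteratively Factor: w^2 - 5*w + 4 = (w - 4)*(w - 1)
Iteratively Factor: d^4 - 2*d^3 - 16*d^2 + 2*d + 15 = (d + 1)*(d^3 - 3*d^2 - 13*d + 15) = (d - 1)*(d + 1)*(d^2 - 2*d - 15) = (d - 5)*(d - 1)*(d + 1)*(d + 3)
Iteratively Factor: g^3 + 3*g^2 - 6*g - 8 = (g + 4)*(g^2 - g - 2) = (g + 1)*(g + 4)*(g - 2)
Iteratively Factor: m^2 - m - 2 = (m - 2)*(m + 1)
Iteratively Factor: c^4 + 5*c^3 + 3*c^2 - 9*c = (c)*(c^3 + 5*c^2 + 3*c - 9) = c*(c + 3)*(c^2 + 2*c - 3) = c*(c + 3)^2*(c - 1)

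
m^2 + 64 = (m - 8*I)*(m + 8*I)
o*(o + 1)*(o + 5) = o^3 + 6*o^2 + 5*o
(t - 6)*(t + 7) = t^2 + t - 42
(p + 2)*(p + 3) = p^2 + 5*p + 6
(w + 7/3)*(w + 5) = w^2 + 22*w/3 + 35/3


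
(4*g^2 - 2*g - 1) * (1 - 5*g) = -20*g^3 + 14*g^2 + 3*g - 1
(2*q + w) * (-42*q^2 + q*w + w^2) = -84*q^3 - 40*q^2*w + 3*q*w^2 + w^3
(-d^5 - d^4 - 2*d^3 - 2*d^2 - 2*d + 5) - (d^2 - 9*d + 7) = -d^5 - d^4 - 2*d^3 - 3*d^2 + 7*d - 2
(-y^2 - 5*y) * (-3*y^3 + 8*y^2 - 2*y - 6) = 3*y^5 + 7*y^4 - 38*y^3 + 16*y^2 + 30*y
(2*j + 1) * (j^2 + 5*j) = 2*j^3 + 11*j^2 + 5*j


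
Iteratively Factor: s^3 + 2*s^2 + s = (s + 1)*(s^2 + s) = (s + 1)^2*(s)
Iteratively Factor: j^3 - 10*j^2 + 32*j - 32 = (j - 2)*(j^2 - 8*j + 16) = (j - 4)*(j - 2)*(j - 4)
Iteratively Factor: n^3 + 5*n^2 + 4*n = (n + 1)*(n^2 + 4*n) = (n + 1)*(n + 4)*(n)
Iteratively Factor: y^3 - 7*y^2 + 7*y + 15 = (y + 1)*(y^2 - 8*y + 15) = (y - 5)*(y + 1)*(y - 3)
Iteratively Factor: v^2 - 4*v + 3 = (v - 3)*(v - 1)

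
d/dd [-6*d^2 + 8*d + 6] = 8 - 12*d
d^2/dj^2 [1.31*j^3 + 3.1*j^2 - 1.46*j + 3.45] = 7.86*j + 6.2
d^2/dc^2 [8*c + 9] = 0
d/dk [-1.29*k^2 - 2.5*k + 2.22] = -2.58*k - 2.5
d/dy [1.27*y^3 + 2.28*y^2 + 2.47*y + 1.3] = 3.81*y^2 + 4.56*y + 2.47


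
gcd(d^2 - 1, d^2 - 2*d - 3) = d + 1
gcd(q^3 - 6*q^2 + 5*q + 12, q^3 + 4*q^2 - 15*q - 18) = q^2 - 2*q - 3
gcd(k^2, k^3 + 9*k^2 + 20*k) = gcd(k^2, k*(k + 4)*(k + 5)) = k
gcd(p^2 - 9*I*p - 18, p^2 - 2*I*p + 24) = p - 6*I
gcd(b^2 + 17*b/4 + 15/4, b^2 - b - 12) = b + 3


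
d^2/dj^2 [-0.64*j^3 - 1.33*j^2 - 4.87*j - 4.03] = -3.84*j - 2.66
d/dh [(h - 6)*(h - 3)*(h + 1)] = 3*h^2 - 16*h + 9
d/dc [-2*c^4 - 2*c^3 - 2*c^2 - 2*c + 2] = -8*c^3 - 6*c^2 - 4*c - 2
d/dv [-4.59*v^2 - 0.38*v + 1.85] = -9.18*v - 0.38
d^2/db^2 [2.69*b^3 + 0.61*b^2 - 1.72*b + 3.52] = 16.14*b + 1.22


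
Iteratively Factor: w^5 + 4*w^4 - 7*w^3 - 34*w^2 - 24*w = (w + 2)*(w^4 + 2*w^3 - 11*w^2 - 12*w) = (w + 2)*(w + 4)*(w^3 - 2*w^2 - 3*w) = (w - 3)*(w + 2)*(w + 4)*(w^2 + w) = w*(w - 3)*(w + 2)*(w + 4)*(w + 1)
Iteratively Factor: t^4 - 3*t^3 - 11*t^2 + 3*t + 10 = (t + 2)*(t^3 - 5*t^2 - t + 5) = (t + 1)*(t + 2)*(t^2 - 6*t + 5) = (t - 5)*(t + 1)*(t + 2)*(t - 1)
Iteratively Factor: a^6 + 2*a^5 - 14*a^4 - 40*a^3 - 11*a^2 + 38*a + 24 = (a - 4)*(a^5 + 6*a^4 + 10*a^3 - 11*a - 6) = (a - 4)*(a + 2)*(a^4 + 4*a^3 + 2*a^2 - 4*a - 3) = (a - 4)*(a + 2)*(a + 3)*(a^3 + a^2 - a - 1) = (a - 4)*(a + 1)*(a + 2)*(a + 3)*(a^2 - 1) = (a - 4)*(a + 1)^2*(a + 2)*(a + 3)*(a - 1)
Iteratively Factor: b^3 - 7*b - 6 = (b + 2)*(b^2 - 2*b - 3) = (b + 1)*(b + 2)*(b - 3)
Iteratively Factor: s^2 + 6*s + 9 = (s + 3)*(s + 3)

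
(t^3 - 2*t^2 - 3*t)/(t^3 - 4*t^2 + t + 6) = t/(t - 2)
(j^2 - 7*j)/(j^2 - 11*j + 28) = j/(j - 4)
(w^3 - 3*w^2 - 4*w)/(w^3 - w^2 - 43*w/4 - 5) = 4*w*(w + 1)/(4*w^2 + 12*w + 5)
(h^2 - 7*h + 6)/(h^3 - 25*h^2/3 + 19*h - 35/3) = 3*(h - 6)/(3*h^2 - 22*h + 35)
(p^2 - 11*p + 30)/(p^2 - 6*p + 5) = (p - 6)/(p - 1)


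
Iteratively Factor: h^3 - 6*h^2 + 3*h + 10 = (h - 5)*(h^2 - h - 2) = (h - 5)*(h - 2)*(h + 1)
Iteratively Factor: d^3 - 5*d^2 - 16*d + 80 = (d - 5)*(d^2 - 16) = (d - 5)*(d + 4)*(d - 4)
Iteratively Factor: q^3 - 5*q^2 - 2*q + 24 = (q + 2)*(q^2 - 7*q + 12) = (q - 4)*(q + 2)*(q - 3)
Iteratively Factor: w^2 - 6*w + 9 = (w - 3)*(w - 3)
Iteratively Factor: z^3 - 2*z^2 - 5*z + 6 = (z + 2)*(z^2 - 4*z + 3) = (z - 3)*(z + 2)*(z - 1)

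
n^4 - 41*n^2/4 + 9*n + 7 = (n - 2)^2*(n + 1/2)*(n + 7/2)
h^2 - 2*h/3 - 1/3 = (h - 1)*(h + 1/3)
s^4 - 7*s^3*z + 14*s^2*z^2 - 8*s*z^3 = s*(s - 4*z)*(s - 2*z)*(s - z)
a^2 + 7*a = a*(a + 7)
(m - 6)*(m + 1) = m^2 - 5*m - 6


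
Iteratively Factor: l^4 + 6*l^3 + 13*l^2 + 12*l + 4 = (l + 2)*(l^3 + 4*l^2 + 5*l + 2) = (l + 1)*(l + 2)*(l^2 + 3*l + 2) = (l + 1)^2*(l + 2)*(l + 2)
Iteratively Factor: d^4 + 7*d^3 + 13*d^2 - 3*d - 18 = (d + 3)*(d^3 + 4*d^2 + d - 6) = (d + 2)*(d + 3)*(d^2 + 2*d - 3) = (d + 2)*(d + 3)^2*(d - 1)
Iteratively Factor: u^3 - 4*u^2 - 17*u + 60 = (u - 3)*(u^2 - u - 20) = (u - 3)*(u + 4)*(u - 5)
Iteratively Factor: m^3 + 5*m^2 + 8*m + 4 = (m + 2)*(m^2 + 3*m + 2) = (m + 2)^2*(m + 1)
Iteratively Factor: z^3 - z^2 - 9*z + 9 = (z + 3)*(z^2 - 4*z + 3) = (z - 1)*(z + 3)*(z - 3)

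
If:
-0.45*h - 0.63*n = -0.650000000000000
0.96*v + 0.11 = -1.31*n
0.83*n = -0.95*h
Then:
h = -2.40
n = 2.74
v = -3.86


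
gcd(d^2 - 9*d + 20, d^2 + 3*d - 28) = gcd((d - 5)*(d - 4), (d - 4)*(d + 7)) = d - 4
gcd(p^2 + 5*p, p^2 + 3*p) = p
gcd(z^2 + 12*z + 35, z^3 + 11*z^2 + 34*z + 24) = 1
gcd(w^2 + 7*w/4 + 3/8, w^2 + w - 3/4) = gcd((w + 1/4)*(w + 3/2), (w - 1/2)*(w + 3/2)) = w + 3/2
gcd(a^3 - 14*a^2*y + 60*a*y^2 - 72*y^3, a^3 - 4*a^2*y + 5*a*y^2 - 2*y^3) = -a + 2*y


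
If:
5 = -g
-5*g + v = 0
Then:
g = -5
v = -25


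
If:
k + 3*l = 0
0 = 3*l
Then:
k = 0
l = 0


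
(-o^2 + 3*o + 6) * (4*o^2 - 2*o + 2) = -4*o^4 + 14*o^3 + 16*o^2 - 6*o + 12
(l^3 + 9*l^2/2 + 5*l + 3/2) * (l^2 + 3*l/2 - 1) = l^5 + 6*l^4 + 43*l^3/4 + 9*l^2/2 - 11*l/4 - 3/2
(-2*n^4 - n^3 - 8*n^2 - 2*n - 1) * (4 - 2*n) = 4*n^5 - 6*n^4 + 12*n^3 - 28*n^2 - 6*n - 4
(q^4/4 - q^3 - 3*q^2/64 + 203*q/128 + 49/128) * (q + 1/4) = q^5/4 - 15*q^4/16 - 19*q^3/64 + 403*q^2/256 + 399*q/512 + 49/512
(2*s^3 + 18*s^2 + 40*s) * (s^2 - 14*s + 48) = 2*s^5 - 10*s^4 - 116*s^3 + 304*s^2 + 1920*s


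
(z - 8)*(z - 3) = z^2 - 11*z + 24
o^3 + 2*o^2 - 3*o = o*(o - 1)*(o + 3)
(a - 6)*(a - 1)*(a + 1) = a^3 - 6*a^2 - a + 6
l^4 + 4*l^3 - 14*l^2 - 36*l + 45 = (l - 3)*(l - 1)*(l + 3)*(l + 5)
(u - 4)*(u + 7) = u^2 + 3*u - 28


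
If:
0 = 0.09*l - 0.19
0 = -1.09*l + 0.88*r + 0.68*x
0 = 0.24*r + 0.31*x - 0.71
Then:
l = 2.11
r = 2.10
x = 0.66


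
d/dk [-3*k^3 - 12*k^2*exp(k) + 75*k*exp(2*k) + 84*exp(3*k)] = -12*k^2*exp(k) - 9*k^2 + 150*k*exp(2*k) - 24*k*exp(k) + 252*exp(3*k) + 75*exp(2*k)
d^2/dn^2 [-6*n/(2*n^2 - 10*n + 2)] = 6*(-n*(2*n - 5)^2 + (3*n - 5)*(n^2 - 5*n + 1))/(n^2 - 5*n + 1)^3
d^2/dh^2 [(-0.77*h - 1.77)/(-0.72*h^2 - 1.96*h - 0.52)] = ((0.77*h + 1.77)*(1.44*h + 1.96)*(2.88*h + 3.92) - (3.3264*h + 5.5672)*(0.72*h^2 + 1.96*h + 0.52))/(0.72*h^2 + 1.96*h + 0.52)^3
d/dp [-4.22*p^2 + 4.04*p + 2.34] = 4.04 - 8.44*p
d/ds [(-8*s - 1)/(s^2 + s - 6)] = (-8*s^2 - 8*s + (2*s + 1)*(8*s + 1) + 48)/(s^2 + s - 6)^2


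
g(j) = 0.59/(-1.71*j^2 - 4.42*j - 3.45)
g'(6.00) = 0.00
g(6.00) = -0.01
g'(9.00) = 0.00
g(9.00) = -0.00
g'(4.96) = 0.00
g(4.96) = -0.01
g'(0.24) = 0.15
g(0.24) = -0.13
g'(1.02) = 0.05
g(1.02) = -0.06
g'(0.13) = 0.17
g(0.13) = -0.15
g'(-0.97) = 1.09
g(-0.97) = -0.76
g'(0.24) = 0.15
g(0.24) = -0.13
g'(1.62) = 0.03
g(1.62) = -0.04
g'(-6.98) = -0.00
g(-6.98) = -0.01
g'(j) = 0.59*(3.42*j + 4.42)/(-1.71*j^2 - 4.42*j - 3.45)^2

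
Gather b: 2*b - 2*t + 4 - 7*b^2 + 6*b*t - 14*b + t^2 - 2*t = -7*b^2 + b*(6*t - 12) + t^2 - 4*t + 4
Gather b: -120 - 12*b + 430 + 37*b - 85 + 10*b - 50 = 35*b + 175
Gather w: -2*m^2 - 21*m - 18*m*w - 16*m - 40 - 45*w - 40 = -2*m^2 - 37*m + w*(-18*m - 45) - 80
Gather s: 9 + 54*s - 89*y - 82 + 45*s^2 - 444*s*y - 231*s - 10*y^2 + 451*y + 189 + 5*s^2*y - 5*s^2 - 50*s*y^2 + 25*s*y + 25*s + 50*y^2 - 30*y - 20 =s^2*(5*y + 40) + s*(-50*y^2 - 419*y - 152) + 40*y^2 + 332*y + 96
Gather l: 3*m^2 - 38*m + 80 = 3*m^2 - 38*m + 80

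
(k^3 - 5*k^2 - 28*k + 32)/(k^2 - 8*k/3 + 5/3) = 3*(k^2 - 4*k - 32)/(3*k - 5)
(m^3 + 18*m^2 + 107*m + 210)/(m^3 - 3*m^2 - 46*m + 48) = (m^2 + 12*m + 35)/(m^2 - 9*m + 8)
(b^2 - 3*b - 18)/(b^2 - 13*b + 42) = (b + 3)/(b - 7)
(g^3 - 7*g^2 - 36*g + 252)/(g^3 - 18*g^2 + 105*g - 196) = (g^2 - 36)/(g^2 - 11*g + 28)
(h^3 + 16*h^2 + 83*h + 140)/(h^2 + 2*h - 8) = (h^2 + 12*h + 35)/(h - 2)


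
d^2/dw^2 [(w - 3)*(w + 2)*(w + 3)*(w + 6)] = 12*w^2 + 48*w + 6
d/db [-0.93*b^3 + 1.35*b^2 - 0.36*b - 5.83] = -2.79*b^2 + 2.7*b - 0.36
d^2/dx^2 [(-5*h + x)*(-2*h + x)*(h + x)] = -12*h + 6*x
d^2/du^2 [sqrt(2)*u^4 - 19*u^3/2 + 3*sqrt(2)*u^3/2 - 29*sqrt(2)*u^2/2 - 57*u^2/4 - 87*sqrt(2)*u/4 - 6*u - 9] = 12*sqrt(2)*u^2 - 57*u + 9*sqrt(2)*u - 29*sqrt(2) - 57/2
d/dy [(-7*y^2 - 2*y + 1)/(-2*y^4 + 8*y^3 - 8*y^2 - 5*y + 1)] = (-28*y^5 + 44*y^4 + 40*y^3 - 5*y^2 + 2*y + 3)/(4*y^8 - 32*y^7 + 96*y^6 - 108*y^5 - 20*y^4 + 96*y^3 + 9*y^2 - 10*y + 1)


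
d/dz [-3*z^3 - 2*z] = -9*z^2 - 2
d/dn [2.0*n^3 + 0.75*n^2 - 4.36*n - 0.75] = 6.0*n^2 + 1.5*n - 4.36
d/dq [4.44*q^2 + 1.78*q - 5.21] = 8.88*q + 1.78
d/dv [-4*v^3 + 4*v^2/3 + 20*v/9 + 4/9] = -12*v^2 + 8*v/3 + 20/9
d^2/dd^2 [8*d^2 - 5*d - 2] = 16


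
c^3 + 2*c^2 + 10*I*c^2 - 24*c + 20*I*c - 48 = (c + 2)*(c + 4*I)*(c + 6*I)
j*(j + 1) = j^2 + j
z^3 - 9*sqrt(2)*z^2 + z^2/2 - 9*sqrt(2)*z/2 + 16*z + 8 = (z + 1/2)*(z - 8*sqrt(2))*(z - sqrt(2))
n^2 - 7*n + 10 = (n - 5)*(n - 2)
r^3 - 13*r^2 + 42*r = r*(r - 7)*(r - 6)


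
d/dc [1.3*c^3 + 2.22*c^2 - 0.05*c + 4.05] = 3.9*c^2 + 4.44*c - 0.05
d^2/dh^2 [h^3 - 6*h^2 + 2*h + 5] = 6*h - 12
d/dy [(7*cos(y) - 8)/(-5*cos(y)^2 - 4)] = (-35*cos(y)^2 + 80*cos(y) + 28)*sin(y)/(5*sin(y)^2 - 9)^2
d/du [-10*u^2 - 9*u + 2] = -20*u - 9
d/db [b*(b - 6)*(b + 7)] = 3*b^2 + 2*b - 42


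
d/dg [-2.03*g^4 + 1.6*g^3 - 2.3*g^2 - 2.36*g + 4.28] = -8.12*g^3 + 4.8*g^2 - 4.6*g - 2.36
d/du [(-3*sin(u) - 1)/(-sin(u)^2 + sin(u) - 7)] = (-3*sin(u)^2 - 2*sin(u) + 22)*cos(u)/(sin(u)^2 - sin(u) + 7)^2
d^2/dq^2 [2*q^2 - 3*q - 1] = 4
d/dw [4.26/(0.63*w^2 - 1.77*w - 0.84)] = (7.5402 - 5.3676*w)/(-0.63*w^2 + 1.77*w + 0.84)^2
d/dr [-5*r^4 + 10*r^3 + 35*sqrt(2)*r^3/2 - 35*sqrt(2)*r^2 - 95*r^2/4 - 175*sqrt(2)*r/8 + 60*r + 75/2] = -20*r^3 + 30*r^2 + 105*sqrt(2)*r^2/2 - 70*sqrt(2)*r - 95*r/2 - 175*sqrt(2)/8 + 60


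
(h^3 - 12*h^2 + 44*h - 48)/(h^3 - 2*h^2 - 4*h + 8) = (h^2 - 10*h + 24)/(h^2 - 4)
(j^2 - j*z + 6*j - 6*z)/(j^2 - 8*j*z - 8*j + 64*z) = (j^2 - j*z + 6*j - 6*z)/(j^2 - 8*j*z - 8*j + 64*z)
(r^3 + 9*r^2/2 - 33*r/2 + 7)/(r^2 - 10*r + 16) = (2*r^2 + 13*r - 7)/(2*(r - 8))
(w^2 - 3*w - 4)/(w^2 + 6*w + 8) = (w^2 - 3*w - 4)/(w^2 + 6*w + 8)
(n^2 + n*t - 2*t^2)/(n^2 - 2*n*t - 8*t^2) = (-n + t)/(-n + 4*t)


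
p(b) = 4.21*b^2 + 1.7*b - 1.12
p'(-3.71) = -29.54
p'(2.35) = 21.49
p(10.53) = 483.59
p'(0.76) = 8.10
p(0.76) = 2.60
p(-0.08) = -1.23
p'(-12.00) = -99.34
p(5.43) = 132.24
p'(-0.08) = 1.03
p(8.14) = 291.67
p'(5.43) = 47.42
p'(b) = 8.42*b + 1.7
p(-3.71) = 50.52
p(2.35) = 26.12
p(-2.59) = 22.72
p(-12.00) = 584.72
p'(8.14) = 70.24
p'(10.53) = 90.36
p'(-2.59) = -20.11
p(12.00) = 625.52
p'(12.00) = 102.74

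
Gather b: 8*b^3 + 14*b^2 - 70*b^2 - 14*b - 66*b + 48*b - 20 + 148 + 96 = 8*b^3 - 56*b^2 - 32*b + 224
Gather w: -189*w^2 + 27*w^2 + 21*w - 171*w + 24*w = -162*w^2 - 126*w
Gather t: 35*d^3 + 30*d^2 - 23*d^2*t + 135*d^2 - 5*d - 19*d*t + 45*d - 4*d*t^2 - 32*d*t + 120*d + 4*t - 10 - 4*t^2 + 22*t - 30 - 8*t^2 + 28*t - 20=35*d^3 + 165*d^2 + 160*d + t^2*(-4*d - 12) + t*(-23*d^2 - 51*d + 54) - 60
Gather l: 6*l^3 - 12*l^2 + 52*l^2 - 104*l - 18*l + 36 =6*l^3 + 40*l^2 - 122*l + 36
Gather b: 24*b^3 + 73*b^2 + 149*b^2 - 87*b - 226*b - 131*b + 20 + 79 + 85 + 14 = 24*b^3 + 222*b^2 - 444*b + 198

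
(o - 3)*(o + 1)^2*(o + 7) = o^4 + 6*o^3 - 12*o^2 - 38*o - 21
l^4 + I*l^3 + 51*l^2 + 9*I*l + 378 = (l - 6*I)*(l - 3*I)*(l + 3*I)*(l + 7*I)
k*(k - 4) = k^2 - 4*k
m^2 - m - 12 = (m - 4)*(m + 3)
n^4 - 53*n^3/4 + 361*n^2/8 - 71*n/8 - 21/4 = (n - 7)*(n - 6)*(n - 1/2)*(n + 1/4)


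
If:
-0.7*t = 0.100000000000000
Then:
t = -0.14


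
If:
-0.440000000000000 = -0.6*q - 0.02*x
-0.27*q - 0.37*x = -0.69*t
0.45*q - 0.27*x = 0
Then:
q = 0.69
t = 0.89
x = 1.16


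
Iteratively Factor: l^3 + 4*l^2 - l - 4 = (l + 1)*(l^2 + 3*l - 4) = (l + 1)*(l + 4)*(l - 1)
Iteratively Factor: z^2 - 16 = (z - 4)*(z + 4)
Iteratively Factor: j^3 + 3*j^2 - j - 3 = (j - 1)*(j^2 + 4*j + 3) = (j - 1)*(j + 3)*(j + 1)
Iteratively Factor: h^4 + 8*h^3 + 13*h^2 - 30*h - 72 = (h + 3)*(h^3 + 5*h^2 - 2*h - 24) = (h - 2)*(h + 3)*(h^2 + 7*h + 12) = (h - 2)*(h + 3)*(h + 4)*(h + 3)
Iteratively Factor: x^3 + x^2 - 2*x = (x)*(x^2 + x - 2) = x*(x + 2)*(x - 1)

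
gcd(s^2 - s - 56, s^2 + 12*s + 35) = s + 7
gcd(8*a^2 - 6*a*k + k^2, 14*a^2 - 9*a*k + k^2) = 2*a - k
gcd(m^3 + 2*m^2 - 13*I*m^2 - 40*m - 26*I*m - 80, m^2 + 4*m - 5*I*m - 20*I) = m - 5*I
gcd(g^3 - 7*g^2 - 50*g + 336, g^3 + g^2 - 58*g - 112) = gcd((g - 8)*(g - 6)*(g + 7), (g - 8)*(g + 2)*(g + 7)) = g^2 - g - 56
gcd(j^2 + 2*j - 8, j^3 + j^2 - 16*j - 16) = j + 4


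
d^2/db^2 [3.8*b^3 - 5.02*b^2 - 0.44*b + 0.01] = 22.8*b - 10.04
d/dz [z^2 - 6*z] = 2*z - 6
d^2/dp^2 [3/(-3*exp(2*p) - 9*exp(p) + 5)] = 9*(-6*(2*exp(p) + 3)^2*exp(p) + (4*exp(p) + 3)*(3*exp(2*p) + 9*exp(p) - 5))*exp(p)/(3*exp(2*p) + 9*exp(p) - 5)^3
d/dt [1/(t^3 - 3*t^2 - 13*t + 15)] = (-3*t^2 + 6*t + 13)/(t^3 - 3*t^2 - 13*t + 15)^2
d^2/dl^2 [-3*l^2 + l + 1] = -6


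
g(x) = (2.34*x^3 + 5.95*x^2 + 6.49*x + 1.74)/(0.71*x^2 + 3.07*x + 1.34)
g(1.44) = 4.20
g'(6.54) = 3.03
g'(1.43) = 2.30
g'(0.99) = 2.13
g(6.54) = 18.41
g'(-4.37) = -94.67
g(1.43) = 4.18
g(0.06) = 1.41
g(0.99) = 3.21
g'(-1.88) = -4.11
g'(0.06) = 1.82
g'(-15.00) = 3.07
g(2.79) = 7.58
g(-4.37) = -73.02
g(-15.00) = -57.84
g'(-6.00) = -2.74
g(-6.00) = -38.73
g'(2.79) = 2.66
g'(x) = (-1.42*x - 3.07)*(2.34*x^3 + 5.95*x^2 + 6.49*x + 1.74)/(0.71*x^2 + 3.07*x + 1.34)^2 + (7.02*x^2 + 11.9*x + 6.49)/(0.71*x^2 + 3.07*x + 1.34) = (1.6614*x^4 + 14.3676*x^3 + 23.0654*x^2 + 13.4752*x + 3.3548)/(0.5041*x^4 + 4.3594*x^3 + 11.3277*x^2 + 8.2276*x + 1.7956)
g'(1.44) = 2.31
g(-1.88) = 2.59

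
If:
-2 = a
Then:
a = -2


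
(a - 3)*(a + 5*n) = a^2 + 5*a*n - 3*a - 15*n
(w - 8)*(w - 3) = w^2 - 11*w + 24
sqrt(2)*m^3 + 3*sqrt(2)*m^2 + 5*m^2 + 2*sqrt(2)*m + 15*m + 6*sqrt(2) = (m + 3)*(m + 2*sqrt(2))*(sqrt(2)*m + 1)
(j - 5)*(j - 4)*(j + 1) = j^3 - 8*j^2 + 11*j + 20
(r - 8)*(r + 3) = r^2 - 5*r - 24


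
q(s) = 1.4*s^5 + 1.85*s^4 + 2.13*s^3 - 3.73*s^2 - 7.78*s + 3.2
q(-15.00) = -977376.85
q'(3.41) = 1281.00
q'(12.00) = 158762.06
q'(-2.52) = 215.47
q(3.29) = 769.47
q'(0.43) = -8.98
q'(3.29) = 1120.49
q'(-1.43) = 23.59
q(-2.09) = -36.81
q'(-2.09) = 101.73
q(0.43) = -0.58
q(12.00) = 389779.76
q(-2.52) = -102.64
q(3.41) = 913.40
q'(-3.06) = 476.59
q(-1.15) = 4.39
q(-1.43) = -0.17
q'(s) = 7.0*s^4 + 7.4*s^3 + 6.39*s^2 - 7.46*s - 7.78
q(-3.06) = -282.36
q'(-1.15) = 10.24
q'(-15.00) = 330941.87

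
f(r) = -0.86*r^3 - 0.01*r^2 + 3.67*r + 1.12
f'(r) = -2.58*r^2 - 0.02*r + 3.67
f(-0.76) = -1.30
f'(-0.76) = 2.19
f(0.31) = 2.23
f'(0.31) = 3.42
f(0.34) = 2.33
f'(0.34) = 3.36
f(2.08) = 0.97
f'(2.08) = -7.53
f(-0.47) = -0.52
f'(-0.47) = 3.11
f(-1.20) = -1.81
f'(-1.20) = -0.02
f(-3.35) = 21.05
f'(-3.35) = -25.22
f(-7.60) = 350.17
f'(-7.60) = -145.20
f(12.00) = -1442.36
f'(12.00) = -368.09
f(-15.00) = 2846.32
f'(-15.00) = -576.53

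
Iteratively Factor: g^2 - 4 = (g + 2)*(g - 2)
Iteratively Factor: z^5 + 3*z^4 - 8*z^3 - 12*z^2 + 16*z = (z + 2)*(z^4 + z^3 - 10*z^2 + 8*z) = (z - 1)*(z + 2)*(z^3 + 2*z^2 - 8*z) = (z - 2)*(z - 1)*(z + 2)*(z^2 + 4*z) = (z - 2)*(z - 1)*(z + 2)*(z + 4)*(z)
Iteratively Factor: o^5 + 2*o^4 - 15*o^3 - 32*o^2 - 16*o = (o - 4)*(o^4 + 6*o^3 + 9*o^2 + 4*o) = (o - 4)*(o + 1)*(o^3 + 5*o^2 + 4*o) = o*(o - 4)*(o + 1)*(o^2 + 5*o + 4) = o*(o - 4)*(o + 1)^2*(o + 4)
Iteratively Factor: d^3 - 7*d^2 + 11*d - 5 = (d - 1)*(d^2 - 6*d + 5) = (d - 5)*(d - 1)*(d - 1)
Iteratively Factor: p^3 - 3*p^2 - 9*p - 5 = (p + 1)*(p^2 - 4*p - 5) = (p - 5)*(p + 1)*(p + 1)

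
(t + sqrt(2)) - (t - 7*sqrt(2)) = 8*sqrt(2)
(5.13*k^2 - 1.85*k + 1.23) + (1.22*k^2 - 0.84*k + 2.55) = 6.35*k^2 - 2.69*k + 3.78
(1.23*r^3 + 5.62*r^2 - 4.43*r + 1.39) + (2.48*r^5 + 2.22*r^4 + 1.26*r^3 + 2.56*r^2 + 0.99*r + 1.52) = 2.48*r^5 + 2.22*r^4 + 2.49*r^3 + 8.18*r^2 - 3.44*r + 2.91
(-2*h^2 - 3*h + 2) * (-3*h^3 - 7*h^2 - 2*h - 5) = 6*h^5 + 23*h^4 + 19*h^3 + 2*h^2 + 11*h - 10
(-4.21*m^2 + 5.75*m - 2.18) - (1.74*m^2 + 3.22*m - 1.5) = -5.95*m^2 + 2.53*m - 0.68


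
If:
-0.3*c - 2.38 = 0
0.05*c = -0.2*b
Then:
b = 1.98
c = -7.93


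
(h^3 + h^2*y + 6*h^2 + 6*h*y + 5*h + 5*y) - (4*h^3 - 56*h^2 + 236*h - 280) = -3*h^3 + h^2*y + 62*h^2 + 6*h*y - 231*h + 5*y + 280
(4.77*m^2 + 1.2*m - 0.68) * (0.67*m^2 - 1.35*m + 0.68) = 3.1959*m^4 - 5.6355*m^3 + 1.168*m^2 + 1.734*m - 0.4624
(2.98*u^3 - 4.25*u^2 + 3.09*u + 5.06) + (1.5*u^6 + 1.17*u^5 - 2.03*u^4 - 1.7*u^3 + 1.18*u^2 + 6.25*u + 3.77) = 1.5*u^6 + 1.17*u^5 - 2.03*u^4 + 1.28*u^3 - 3.07*u^2 + 9.34*u + 8.83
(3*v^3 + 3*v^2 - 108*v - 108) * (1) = 3*v^3 + 3*v^2 - 108*v - 108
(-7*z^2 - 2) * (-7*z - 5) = 49*z^3 + 35*z^2 + 14*z + 10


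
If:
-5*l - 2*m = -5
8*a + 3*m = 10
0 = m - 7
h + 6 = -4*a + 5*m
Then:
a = -11/8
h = 69/2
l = -9/5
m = 7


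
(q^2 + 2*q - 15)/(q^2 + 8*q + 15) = (q - 3)/(q + 3)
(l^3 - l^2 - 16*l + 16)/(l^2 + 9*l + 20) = (l^2 - 5*l + 4)/(l + 5)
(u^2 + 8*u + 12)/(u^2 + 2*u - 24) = (u + 2)/(u - 4)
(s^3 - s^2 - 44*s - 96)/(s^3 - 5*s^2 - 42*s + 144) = (s^2 + 7*s + 12)/(s^2 + 3*s - 18)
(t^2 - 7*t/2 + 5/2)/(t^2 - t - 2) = (-t^2 + 7*t/2 - 5/2)/(-t^2 + t + 2)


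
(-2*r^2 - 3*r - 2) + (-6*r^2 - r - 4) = -8*r^2 - 4*r - 6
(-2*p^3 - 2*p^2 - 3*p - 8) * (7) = -14*p^3 - 14*p^2 - 21*p - 56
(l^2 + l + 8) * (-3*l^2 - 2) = -3*l^4 - 3*l^3 - 26*l^2 - 2*l - 16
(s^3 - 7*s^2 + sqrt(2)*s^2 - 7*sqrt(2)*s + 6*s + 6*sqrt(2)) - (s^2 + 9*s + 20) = s^3 - 8*s^2 + sqrt(2)*s^2 - 7*sqrt(2)*s - 3*s - 20 + 6*sqrt(2)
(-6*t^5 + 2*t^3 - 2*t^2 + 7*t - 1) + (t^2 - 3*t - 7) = -6*t^5 + 2*t^3 - t^2 + 4*t - 8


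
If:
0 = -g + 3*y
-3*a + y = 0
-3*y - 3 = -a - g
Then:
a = 3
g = 27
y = 9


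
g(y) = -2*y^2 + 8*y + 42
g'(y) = 8 - 4*y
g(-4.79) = -42.21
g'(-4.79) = 27.16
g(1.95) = 50.00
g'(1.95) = 0.20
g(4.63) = 36.17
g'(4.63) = -10.52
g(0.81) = 47.17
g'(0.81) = 4.76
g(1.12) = 48.45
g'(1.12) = 3.52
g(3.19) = 47.17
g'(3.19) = -4.76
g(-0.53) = 37.20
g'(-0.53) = 10.12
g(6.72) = 5.44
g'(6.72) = -18.88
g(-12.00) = -342.00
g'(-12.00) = 56.00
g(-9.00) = -192.00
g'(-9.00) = 44.00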